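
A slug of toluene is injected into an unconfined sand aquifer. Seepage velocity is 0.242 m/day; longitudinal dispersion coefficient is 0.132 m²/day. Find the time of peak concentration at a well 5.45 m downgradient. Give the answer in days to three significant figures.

20.4 days

For the 1D instantaneous-source solution, setting ∂C/∂t = 0 at fixed x gives v²t² + 2Dt − x² = 0, so t = (√(D² + v²x²) − D)/v².
√(D² + v²x²) = √(0.132² + 0.242² × 5.45²) = 1.325; v² = 0.058564.
t = (1.325 − 0.132)/0.058564 = 20.4 days (vs. the pure-advection estimate x/v = 22.5 d).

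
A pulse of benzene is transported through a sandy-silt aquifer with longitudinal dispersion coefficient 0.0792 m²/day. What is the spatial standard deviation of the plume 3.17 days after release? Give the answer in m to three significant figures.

Dispersive spreading gives a Gaussian with σ² = 2Dt; advection only shifts the center.
σ = √(2 × 0.0792 × 3.17) = 0.709 m.

0.709 m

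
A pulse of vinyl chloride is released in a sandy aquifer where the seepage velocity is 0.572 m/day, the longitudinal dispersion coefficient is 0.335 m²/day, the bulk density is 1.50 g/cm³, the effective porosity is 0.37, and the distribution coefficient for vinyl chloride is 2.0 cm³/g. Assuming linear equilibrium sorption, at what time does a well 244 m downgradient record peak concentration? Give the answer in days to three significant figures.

3880 days

Retardation factor R = 1 + ρ_b·K_d/n = 1 + 1.50 × 2.0/0.37 = 9.108.
Sorption retards both mechanisms: v_R = v/R = 0.06280 m/day, D_R = D/R = 0.03678 m²/day.
Peak time from v_R²t² + 2D_R t − x² = 0: t = (√(D_R² + v_R²x²) − D_R)/v_R².
√(D_R² + v_R²x²) = √(0.03678² + 0.06280² × 244²) = 15.32; v_R² = 0.003944.
t = (15.32 − 0.03678)/0.003944 = 3880 days.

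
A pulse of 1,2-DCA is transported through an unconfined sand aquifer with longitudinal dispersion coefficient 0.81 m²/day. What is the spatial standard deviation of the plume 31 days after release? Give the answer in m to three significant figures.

Dispersive spreading gives a Gaussian with σ² = 2Dt; advection only shifts the center.
σ = √(2 × 0.81 × 31) = 7.09 m.

7.09 m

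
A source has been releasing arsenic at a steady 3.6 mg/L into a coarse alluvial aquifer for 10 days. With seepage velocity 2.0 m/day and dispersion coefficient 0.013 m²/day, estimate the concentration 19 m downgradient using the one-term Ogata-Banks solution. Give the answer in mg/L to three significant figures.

3.51 mg/L

For a continuous step input, C/C₀ ≈ ½·erfc((x−vt)/(2√(Dt))).
vt = 2.0 × 10 = 20 m and 2√(Dt) = 2√(0.013 × 10) = 0.7211 m.
Argument (x−vt)/(2√(Dt)) = (19 − 20)/0.7211 = -1.387; ½·erfc(-1.387) = 0.9751.
C = 3.6 × 0.9751 = 3.51 mg/L.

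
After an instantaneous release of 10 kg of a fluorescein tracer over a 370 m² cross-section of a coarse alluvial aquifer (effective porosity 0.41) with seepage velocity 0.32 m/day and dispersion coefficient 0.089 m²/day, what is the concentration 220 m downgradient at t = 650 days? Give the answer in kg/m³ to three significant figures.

For an instantaneous plane source, C(x,t) = M/(n_e·A·√(4πDt)) · exp(−(x−vt)²/(4Dt)), with n_e·A the pore (flow) area.
Plume center vt = 0.32 × 650 = 208 m, so the well at 220 m is 12 m downgradient of the peak.
√(4πDt) = 26.96 m, giving peak height M/(n_e·A·√(4πDt)) = 10/(0.41 × 370 × 26.96) = 0.002445 kg/m³.
(x−vt)²/(4Dt) = (12)²/(4 × 0.089 × 650) = 0.6223; exp(−0.6223) = 0.5367.
C = 0.002445 × 0.5367 = 0.00131 kg/m³.

0.00131 kg/m³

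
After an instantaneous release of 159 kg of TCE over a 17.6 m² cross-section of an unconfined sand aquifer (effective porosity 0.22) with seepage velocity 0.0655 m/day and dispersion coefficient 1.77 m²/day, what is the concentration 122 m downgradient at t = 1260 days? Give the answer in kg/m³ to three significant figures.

For an instantaneous plane source, C(x,t) = M/(n_e·A·√(4πDt)) · exp(−(x−vt)²/(4Dt)), with n_e·A the pore (flow) area.
Plume center vt = 0.0655 × 1260 = 82.53 m, so the well at 122 m is 39.47 m downgradient of the peak.
√(4πDt) = 167.4 m, giving peak height M/(n_e·A·√(4πDt)) = 159/(0.22 × 17.6 × 167.4) = 0.2453 kg/m³.
(x−vt)²/(4Dt) = (39.47)²/(4 × 1.77 × 1260) = 0.1746; exp(−0.1746) = 0.8398.
C = 0.2453 × 0.8398 = 0.206 kg/m³.

0.206 kg/m³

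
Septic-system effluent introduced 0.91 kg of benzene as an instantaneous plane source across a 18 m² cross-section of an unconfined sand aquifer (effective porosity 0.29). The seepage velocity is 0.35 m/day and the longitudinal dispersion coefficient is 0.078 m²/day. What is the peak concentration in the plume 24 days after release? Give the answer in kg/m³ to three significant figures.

0.0359 kg/m³

The peak of an instantaneous 1D plume sits at x = vt; there the Gaussian factor is 1 and C_max = M/(n_e·A·√(4πDt)), where n_e·A is the pore area the mass is dissolved in.
√(4πDt) = √(4π × 0.078 × 24) = 4.850 m, so C_max = 0.91/(0.29 × 18 × 4.850) = 0.0359 kg/m³.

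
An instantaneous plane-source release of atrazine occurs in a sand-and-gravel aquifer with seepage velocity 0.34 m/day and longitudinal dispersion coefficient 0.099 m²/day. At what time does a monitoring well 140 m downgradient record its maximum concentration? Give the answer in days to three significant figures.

411 days

For the 1D instantaneous-source solution, setting ∂C/∂t = 0 at fixed x gives v²t² + 2Dt − x² = 0, so t = (√(D² + v²x²) − D)/v².
√(D² + v²x²) = √(0.099² + 0.34² × 140²) = 47.60; v² = 0.1156.
t = (47.60 − 0.099)/0.1156 = 411 days (vs. the pure-advection estimate x/v = 412 d).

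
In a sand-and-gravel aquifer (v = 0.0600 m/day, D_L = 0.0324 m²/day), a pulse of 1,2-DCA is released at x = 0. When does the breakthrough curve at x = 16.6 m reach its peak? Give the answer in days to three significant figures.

268 days

For the 1D instantaneous-source solution, setting ∂C/∂t = 0 at fixed x gives v²t² + 2Dt − x² = 0, so t = (√(D² + v²x²) − D)/v².
√(D² + v²x²) = √(0.0324² + 0.0600² × 16.6²) = 0.9965; v² = 0.0036.
t = (0.9965 − 0.0324)/0.0036 = 268 days (vs. the pure-advection estimate x/v = 277 d).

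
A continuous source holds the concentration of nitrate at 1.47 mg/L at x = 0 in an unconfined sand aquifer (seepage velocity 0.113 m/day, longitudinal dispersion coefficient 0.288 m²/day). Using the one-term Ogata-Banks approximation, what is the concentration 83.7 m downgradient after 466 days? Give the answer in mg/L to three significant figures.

For a continuous step input, C/C₀ ≈ ½·erfc((x−vt)/(2√(Dt))).
vt = 0.113 × 466 = 52.658 m and 2√(Dt) = 2√(0.288 × 466) = 23.17 m.
Argument (x−vt)/(2√(Dt)) = (83.7 − 52.658)/23.17 = 1.340; ½·erfc(1.340) = 0.02904.
C = 1.47 × 0.02904 = 0.0427 mg/L.

0.0427 mg/L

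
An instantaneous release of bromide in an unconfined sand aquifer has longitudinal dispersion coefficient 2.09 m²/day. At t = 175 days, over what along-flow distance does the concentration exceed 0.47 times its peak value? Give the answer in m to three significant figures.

The plume is Gaussian with σ = √(2Dt) = √(2 × 2.09 × 175) = 27.05 m.
C/C_peak = exp(−Δx²/(2σ²)) = 0.47 ⇒ Δx = σ·√(−2 ln 0.47) = 27.05 × 1.229 = 33.24 m.
Width = 2Δx = 66.5 m.

66.5 m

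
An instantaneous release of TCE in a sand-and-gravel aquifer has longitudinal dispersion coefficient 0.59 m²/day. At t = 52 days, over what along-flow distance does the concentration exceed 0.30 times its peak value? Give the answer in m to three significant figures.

24.3 m

The plume is Gaussian with σ = √(2Dt) = √(2 × 0.59 × 52) = 7.833 m.
C/C_peak = exp(−Δx²/(2σ²)) = 0.30 ⇒ Δx = σ·√(−2 ln 0.30) = 7.833 × 1.552 = 12.16 m.
Width = 2Δx = 24.3 m.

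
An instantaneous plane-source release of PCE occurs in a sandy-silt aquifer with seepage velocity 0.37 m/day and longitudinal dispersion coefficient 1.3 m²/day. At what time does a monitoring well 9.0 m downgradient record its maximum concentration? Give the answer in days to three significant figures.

For the 1D instantaneous-source solution, setting ∂C/∂t = 0 at fixed x gives v²t² + 2Dt − x² = 0, so t = (√(D² + v²x²) − D)/v².
√(D² + v²x²) = √(1.3² + 0.37² × 9.0²) = 3.575; v² = 0.1369.
t = (3.575 − 1.3)/0.1369 = 16.6 days (vs. the pure-advection estimate x/v = 24.3 d).

16.6 days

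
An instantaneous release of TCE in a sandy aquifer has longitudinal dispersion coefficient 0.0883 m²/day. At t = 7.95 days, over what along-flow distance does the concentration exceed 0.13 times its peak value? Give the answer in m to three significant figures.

The plume is Gaussian with σ = √(2Dt) = √(2 × 0.0883 × 7.95) = 1.185 m.
C/C_peak = exp(−Δx²/(2σ²)) = 0.13 ⇒ Δx = σ·√(−2 ln 0.13) = 1.185 × 2.020 = 2.394 m.
Width = 2Δx = 4.79 m.

4.79 m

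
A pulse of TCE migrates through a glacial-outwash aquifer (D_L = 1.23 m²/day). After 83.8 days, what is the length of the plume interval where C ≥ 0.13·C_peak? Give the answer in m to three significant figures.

58.0 m

The plume is Gaussian with σ = √(2Dt) = √(2 × 1.23 × 83.8) = 14.36 m.
C/C_peak = exp(−Δx²/(2σ²)) = 0.13 ⇒ Δx = σ·√(−2 ln 0.13) = 14.36 × 2.020 = 29.01 m.
Width = 2Δx = 58.0 m.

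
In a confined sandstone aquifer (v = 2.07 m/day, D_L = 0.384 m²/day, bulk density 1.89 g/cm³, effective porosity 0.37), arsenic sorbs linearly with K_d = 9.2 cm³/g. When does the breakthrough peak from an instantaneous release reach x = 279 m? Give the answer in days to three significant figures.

6460 days

Retardation factor R = 1 + ρ_b·K_d/n = 1 + 1.89 × 9.2/0.37 = 47.99.
Sorption retards both mechanisms: v_R = v/R = 0.04313 m/day, D_R = D/R = 0.008002 m²/day.
Peak time from v_R²t² + 2D_R t − x² = 0: t = (√(D_R² + v_R²x²) − D_R)/v_R².
√(D_R² + v_R²x²) = √(0.008002² + 0.04313² × 279²) = 12.03; v_R² = 0.001860.
t = (12.03 − 0.008002)/0.001860 = 6460 days.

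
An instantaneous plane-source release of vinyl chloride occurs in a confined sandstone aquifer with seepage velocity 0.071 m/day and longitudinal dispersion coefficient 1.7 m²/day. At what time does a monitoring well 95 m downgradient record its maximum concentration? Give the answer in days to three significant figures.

For the 1D instantaneous-source solution, setting ∂C/∂t = 0 at fixed x gives v²t² + 2Dt − x² = 0, so t = (√(D² + v²x²) − D)/v².
√(D² + v²x²) = √(1.7² + 0.071² × 95²) = 6.956; v² = 0.005041.
t = (6.956 − 1.7)/0.005041 = 1040 days (vs. the pure-advection estimate x/v = 1340 d).

1040 days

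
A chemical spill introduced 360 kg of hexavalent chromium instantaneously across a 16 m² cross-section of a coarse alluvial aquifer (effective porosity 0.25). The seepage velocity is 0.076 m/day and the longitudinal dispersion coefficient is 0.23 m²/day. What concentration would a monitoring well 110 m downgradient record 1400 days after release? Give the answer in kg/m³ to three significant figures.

For an instantaneous plane source, C(x,t) = M/(n_e·A·√(4πDt)) · exp(−(x−vt)²/(4Dt)), with n_e·A the pore (flow) area.
Plume center vt = 0.076 × 1400 = 106.4 m, so the well at 110 m is 3.6 m downgradient of the peak.
√(4πDt) = 63.61 m, giving peak height M/(n_e·A·√(4πDt)) = 360/(0.25 × 16 × 63.61) = 1.415 kg/m³.
(x−vt)²/(4Dt) = (3.6)²/(4 × 0.23 × 1400) = 0.01006; exp(−0.01006) = 0.9900.
C = 1.415 × 0.9900 = 1.40 kg/m³.

1.40 kg/m³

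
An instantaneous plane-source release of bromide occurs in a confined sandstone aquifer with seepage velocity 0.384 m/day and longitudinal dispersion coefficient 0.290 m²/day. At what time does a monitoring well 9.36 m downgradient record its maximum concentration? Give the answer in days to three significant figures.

22.5 days

For the 1D instantaneous-source solution, setting ∂C/∂t = 0 at fixed x gives v²t² + 2Dt − x² = 0, so t = (√(D² + v²x²) − D)/v².
√(D² + v²x²) = √(0.290² + 0.384² × 9.36²) = 3.606; v² = 0.147456.
t = (3.606 − 0.290)/0.147456 = 22.5 days (vs. the pure-advection estimate x/v = 24.4 d).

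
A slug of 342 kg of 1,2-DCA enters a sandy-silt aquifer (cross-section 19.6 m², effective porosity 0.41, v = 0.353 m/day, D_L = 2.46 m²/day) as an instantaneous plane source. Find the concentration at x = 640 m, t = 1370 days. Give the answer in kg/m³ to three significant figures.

0.0337 kg/m³

For an instantaneous plane source, C(x,t) = M/(n_e·A·√(4πDt)) · exp(−(x−vt)²/(4Dt)), with n_e·A the pore (flow) area.
Plume center vt = 0.353 × 1370 = 483.61 m, so the well at 640 m is 156.39 m downgradient of the peak.
√(4πDt) = 205.8 m, giving peak height M/(n_e·A·√(4πDt)) = 342/(0.41 × 19.6 × 205.8) = 0.2068 kg/m³.
(x−vt)²/(4Dt) = (156.39)²/(4 × 2.46 × 1370) = 1.814; exp(−1.814) = 0.1630.
C = 0.2068 × 0.1630 = 0.0337 kg/m³.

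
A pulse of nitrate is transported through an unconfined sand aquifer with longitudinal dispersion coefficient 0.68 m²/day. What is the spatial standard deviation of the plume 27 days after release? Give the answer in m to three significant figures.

Dispersive spreading gives a Gaussian with σ² = 2Dt; advection only shifts the center.
σ = √(2 × 0.68 × 27) = 6.06 m.

6.06 m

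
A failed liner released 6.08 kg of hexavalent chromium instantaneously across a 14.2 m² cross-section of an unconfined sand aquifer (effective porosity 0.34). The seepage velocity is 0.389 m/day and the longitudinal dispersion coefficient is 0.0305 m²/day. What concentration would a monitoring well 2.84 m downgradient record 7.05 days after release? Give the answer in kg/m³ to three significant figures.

For an instantaneous plane source, C(x,t) = M/(n_e·A·√(4πDt)) · exp(−(x−vt)²/(4Dt)), with n_e·A the pore (flow) area.
Plume center vt = 0.389 × 7.05 = 2.74245 m, so the well at 2.84 m is 0.09755 m downgradient of the peak.
√(4πDt) = 1.644 m, giving peak height M/(n_e·A·√(4πDt)) = 6.08/(0.34 × 14.2 × 1.644) = 0.7660 kg/m³.
(x−vt)²/(4Dt) = (0.09755)²/(4 × 0.0305 × 7.05) = 0.01106; exp(−0.01106) = 0.9890.
C = 0.7660 × 0.9890 = 0.758 kg/m³.

0.758 kg/m³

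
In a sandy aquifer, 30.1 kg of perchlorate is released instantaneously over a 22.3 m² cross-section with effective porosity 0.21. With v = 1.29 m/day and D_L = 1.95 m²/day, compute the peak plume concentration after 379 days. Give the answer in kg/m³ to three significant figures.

The peak of an instantaneous 1D plume sits at x = vt; there the Gaussian factor is 1 and C_max = M/(n_e·A·√(4πDt)), where n_e·A is the pore area the mass is dissolved in.
√(4πDt) = √(4π × 1.95 × 379) = 96.37 m, so C_max = 30.1/(0.21 × 22.3 × 96.37) = 0.0667 kg/m³.

0.0667 kg/m³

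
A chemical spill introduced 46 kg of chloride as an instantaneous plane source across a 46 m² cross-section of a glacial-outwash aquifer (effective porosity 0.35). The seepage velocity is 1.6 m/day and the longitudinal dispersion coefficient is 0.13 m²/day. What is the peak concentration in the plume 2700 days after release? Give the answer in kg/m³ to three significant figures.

0.0430 kg/m³

The peak of an instantaneous 1D plume sits at x = vt; there the Gaussian factor is 1 and C_max = M/(n_e·A·√(4πDt)), where n_e·A is the pore area the mass is dissolved in.
√(4πDt) = √(4π × 0.13 × 2700) = 66.41 m, so C_max = 46/(0.35 × 46 × 66.41) = 0.0430 kg/m³.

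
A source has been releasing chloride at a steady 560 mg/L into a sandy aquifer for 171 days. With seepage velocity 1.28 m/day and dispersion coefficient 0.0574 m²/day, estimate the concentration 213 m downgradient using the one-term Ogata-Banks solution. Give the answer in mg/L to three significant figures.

508 mg/L

For a continuous step input, C/C₀ ≈ ½·erfc((x−vt)/(2√(Dt))).
vt = 1.28 × 171 = 218.88 m and 2√(Dt) = 2√(0.0574 × 171) = 6.266 m.
Argument (x−vt)/(2√(Dt)) = (213 − 218.88)/6.266 = -0.9384; ½·erfc(-0.9384) = 0.9078.
C = 560 × 0.9078 = 508 mg/L.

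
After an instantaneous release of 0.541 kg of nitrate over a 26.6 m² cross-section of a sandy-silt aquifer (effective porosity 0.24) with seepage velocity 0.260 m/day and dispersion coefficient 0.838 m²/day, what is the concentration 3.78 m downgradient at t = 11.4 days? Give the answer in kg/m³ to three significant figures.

For an instantaneous plane source, C(x,t) = M/(n_e·A·√(4πDt)) · exp(−(x−vt)²/(4Dt)), with n_e·A the pore (flow) area.
Plume center vt = 0.260 × 11.4 = 2.964 m, so the well at 3.78 m is 0.816 m downgradient of the peak.
√(4πDt) = 10.96 m, giving peak height M/(n_e·A·√(4πDt)) = 0.541/(0.24 × 26.6 × 10.96) = 0.007732 kg/m³.
(x−vt)²/(4Dt) = (0.816)²/(4 × 0.838 × 11.4) = 0.01742; exp(−0.01742) = 0.9827.
C = 0.007732 × 0.9827 = 0.00760 kg/m³.

0.00760 kg/m³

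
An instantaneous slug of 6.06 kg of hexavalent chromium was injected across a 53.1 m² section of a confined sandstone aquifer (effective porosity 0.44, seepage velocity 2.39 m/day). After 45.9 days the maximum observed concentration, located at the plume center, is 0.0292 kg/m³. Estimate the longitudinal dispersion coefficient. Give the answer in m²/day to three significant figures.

0.137 m²/day

At the plume center C_max = M/(n_e·A·√(4πDt)), so D = M²/(4πt·(n_e·A·C_max)²).
n_e·A·C_max = 0.44 × 53.1 × 0.0292 = 0.6822 kg/m.
D = 6.06²/(4π × 45.9 × 0.6822²) = 0.137 m²/day.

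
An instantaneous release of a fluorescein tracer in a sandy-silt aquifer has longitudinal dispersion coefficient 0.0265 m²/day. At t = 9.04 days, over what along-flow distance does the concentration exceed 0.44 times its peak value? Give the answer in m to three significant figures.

1.77 m

The plume is Gaussian with σ = √(2Dt) = √(2 × 0.0265 × 9.04) = 0.6922 m.
C/C_peak = exp(−Δx²/(2σ²)) = 0.44 ⇒ Δx = σ·√(−2 ln 0.44) = 0.6922 × 1.281 = 0.8867 m.
Width = 2Δx = 1.77 m.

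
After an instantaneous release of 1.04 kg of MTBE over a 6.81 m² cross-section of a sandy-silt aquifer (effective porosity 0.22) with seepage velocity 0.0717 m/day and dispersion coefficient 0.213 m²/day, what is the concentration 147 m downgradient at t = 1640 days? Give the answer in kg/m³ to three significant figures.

For an instantaneous plane source, C(x,t) = M/(n_e·A·√(4πDt)) · exp(−(x−vt)²/(4Dt)), with n_e·A the pore (flow) area.
Plume center vt = 0.0717 × 1640 = 117.588 m, so the well at 147 m is 29.412 m downgradient of the peak.
√(4πDt) = 66.25 m, giving peak height M/(n_e·A·√(4πDt)) = 1.04/(0.22 × 6.81 × 66.25) = 0.01048 kg/m³.
(x−vt)²/(4Dt) = (29.412)²/(4 × 0.213 × 1640) = 0.6191; exp(−0.6191) = 0.5384.
C = 0.01048 × 0.5384 = 0.00564 kg/m³.

0.00564 kg/m³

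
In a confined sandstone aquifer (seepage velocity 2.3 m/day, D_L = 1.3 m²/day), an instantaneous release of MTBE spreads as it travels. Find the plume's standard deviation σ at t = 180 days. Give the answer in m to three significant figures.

Dispersive spreading gives a Gaussian with σ² = 2Dt; advection only shifts the center.
σ = √(2 × 1.3 × 180) = 21.6 m.

21.6 m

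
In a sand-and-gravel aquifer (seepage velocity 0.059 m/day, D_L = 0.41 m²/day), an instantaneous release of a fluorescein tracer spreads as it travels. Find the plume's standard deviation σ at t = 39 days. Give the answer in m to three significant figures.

5.66 m

Dispersive spreading gives a Gaussian with σ² = 2Dt; advection only shifts the center.
σ = √(2 × 0.41 × 39) = 5.66 m.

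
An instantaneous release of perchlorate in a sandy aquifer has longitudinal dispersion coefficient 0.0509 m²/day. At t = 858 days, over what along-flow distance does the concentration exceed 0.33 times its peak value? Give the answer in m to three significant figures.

The plume is Gaussian with σ = √(2Dt) = √(2 × 0.0509 × 858) = 9.346 m.
C/C_peak = exp(−Δx²/(2σ²)) = 0.33 ⇒ Δx = σ·√(−2 ln 0.33) = 9.346 × 1.489 = 13.92 m.
Width = 2Δx = 27.8 m.

27.8 m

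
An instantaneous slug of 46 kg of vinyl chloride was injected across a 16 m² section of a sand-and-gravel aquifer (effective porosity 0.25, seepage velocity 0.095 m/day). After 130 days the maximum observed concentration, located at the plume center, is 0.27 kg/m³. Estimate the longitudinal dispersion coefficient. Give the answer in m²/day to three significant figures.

1.11 m²/day

At the plume center C_max = M/(n_e·A·√(4πDt)), so D = M²/(4πt·(n_e·A·C_max)²).
n_e·A·C_max = 0.25 × 16 × 0.27 = 1.080 kg/m.
D = 46²/(4π × 130 × 1.080²) = 1.11 m²/day.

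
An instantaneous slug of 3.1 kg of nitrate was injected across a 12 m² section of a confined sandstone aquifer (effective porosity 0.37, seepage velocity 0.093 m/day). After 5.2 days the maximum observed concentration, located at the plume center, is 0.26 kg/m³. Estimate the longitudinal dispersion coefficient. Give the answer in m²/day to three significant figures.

0.110 m²/day

At the plume center C_max = M/(n_e·A·√(4πDt)), so D = M²/(4πt·(n_e·A·C_max)²).
n_e·A·C_max = 0.37 × 12 × 0.26 = 1.154 kg/m.
D = 3.1²/(4π × 5.2 × 1.154²) = 0.110 m²/day.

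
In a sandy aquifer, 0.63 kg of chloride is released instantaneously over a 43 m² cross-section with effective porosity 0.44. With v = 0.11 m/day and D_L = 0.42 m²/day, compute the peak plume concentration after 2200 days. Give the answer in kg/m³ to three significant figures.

The peak of an instantaneous 1D plume sits at x = vt; there the Gaussian factor is 1 and C_max = M/(n_e·A·√(4πDt)), where n_e·A is the pore area the mass is dissolved in.
√(4πDt) = √(4π × 0.42 × 2200) = 107.8 m, so C_max = 0.63/(0.44 × 43 × 107.8) = 0.000309 kg/m³.

0.000309 kg/m³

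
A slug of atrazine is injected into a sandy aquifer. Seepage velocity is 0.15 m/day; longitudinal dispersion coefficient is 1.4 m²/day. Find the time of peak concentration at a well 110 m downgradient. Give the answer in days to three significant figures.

674 days

For the 1D instantaneous-source solution, setting ∂C/∂t = 0 at fixed x gives v²t² + 2Dt − x² = 0, so t = (√(D² + v²x²) − D)/v².
√(D² + v²x²) = √(1.4² + 0.15² × 110²) = 16.56; v² = 0.0225.
t = (16.56 − 1.4)/0.0225 = 674 days (vs. the pure-advection estimate x/v = 733 d).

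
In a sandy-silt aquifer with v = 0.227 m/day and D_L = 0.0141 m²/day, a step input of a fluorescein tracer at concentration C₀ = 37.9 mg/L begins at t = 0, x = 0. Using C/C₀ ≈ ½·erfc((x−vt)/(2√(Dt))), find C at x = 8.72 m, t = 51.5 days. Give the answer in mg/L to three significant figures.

For a continuous step input, C/C₀ ≈ ½·erfc((x−vt)/(2√(Dt))).
vt = 0.227 × 51.5 = 11.6905 m and 2√(Dt) = 2√(0.0141 × 51.5) = 1.704 m.
Argument (x−vt)/(2√(Dt)) = (8.72 − 11.6905)/1.704 = -1.743; ½·erfc(-1.743) = 0.9931.
C = 37.9 × 0.9931 = 37.6 mg/L.

37.6 mg/L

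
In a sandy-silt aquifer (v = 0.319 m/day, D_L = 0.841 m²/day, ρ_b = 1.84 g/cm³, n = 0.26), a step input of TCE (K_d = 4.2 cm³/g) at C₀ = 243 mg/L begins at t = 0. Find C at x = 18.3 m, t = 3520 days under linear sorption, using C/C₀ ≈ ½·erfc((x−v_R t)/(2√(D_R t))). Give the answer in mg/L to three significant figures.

220 mg/L

Retardation factor R = 1 + ρ_b·K_d/n = 1 + 1.84 × 4.2/0.26 = 30.72.
Sorption retards both mechanisms: v_R = v/R = 0.01038 m/day, D_R = D/R = 0.02738 m²/day.
v_R·t = 0.01038 × 3520 = 36.5376 m; 2√(D_R t) = 19.63 m; argument = (18.3 − 36.5376)/19.63 = -0.9291.
C = C₀ × ½·erfc(-0.9291) = 243 × 0.9056 = 220 mg/L.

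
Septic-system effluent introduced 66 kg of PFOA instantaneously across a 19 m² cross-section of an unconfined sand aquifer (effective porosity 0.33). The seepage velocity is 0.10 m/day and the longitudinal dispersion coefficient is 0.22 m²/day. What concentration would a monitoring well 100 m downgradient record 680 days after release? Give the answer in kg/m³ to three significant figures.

For an instantaneous plane source, C(x,t) = M/(n_e·A·√(4πDt)) · exp(−(x−vt)²/(4Dt)), with n_e·A the pore (flow) area.
Plume center vt = 0.10 × 680 = 68 m, so the well at 100 m is 32 m downgradient of the peak.
√(4πDt) = 43.36 m, giving peak height M/(n_e·A·√(4πDt)) = 66/(0.33 × 19 × 43.36) = 0.2428 kg/m³.
(x−vt)²/(4Dt) = (32)²/(4 × 0.22 × 680) = 1.711; exp(−1.711) = 0.1807.
C = 0.2428 × 0.1807 = 0.0439 kg/m³.

0.0439 kg/m³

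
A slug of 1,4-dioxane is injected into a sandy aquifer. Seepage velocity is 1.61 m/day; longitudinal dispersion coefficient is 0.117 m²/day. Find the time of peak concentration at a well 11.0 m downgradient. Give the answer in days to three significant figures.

For the 1D instantaneous-source solution, setting ∂C/∂t = 0 at fixed x gives v²t² + 2Dt − x² = 0, so t = (√(D² + v²x²) − D)/v².
√(D² + v²x²) = √(0.117² + 1.61² × 11.0²) = 17.71; v² = 2.5921.
t = (17.71 − 0.117)/2.5921 = 6.79 days (vs. the pure-advection estimate x/v = 6.83 d).

6.79 days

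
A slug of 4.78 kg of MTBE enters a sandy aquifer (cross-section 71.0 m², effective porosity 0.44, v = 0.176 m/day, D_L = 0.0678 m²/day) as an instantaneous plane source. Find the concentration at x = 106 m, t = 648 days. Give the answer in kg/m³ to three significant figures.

0.00450 kg/m³

For an instantaneous plane source, C(x,t) = M/(n_e·A·√(4πDt)) · exp(−(x−vt)²/(4Dt)), with n_e·A the pore (flow) area.
Plume center vt = 0.176 × 648 = 114.048 m, so the well at 106 m is 8.048 m upgradient of the peak.
√(4πDt) = 23.50 m, giving peak height M/(n_e·A·√(4πDt)) = 4.78/(0.44 × 71.0 × 23.50) = 0.006511 kg/m³.
(x−vt)²/(4Dt) = (-8.048)²/(4 × 0.0678 × 648) = 0.3686; exp(−0.3686) = 0.6917.
C = 0.006511 × 0.6917 = 0.00450 kg/m³.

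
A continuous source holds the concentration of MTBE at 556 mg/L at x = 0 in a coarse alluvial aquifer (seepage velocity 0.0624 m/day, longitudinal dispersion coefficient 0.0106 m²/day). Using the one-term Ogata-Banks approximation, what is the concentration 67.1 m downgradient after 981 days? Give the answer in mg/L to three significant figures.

54.7 mg/L

For a continuous step input, C/C₀ ≈ ½·erfc((x−vt)/(2√(Dt))).
vt = 0.0624 × 981 = 61.2144 m and 2√(Dt) = 2√(0.0106 × 981) = 6.449 m.
Argument (x−vt)/(2√(Dt)) = (67.1 − 61.2144)/6.449 = 0.9126; ½·erfc(0.9126) = 0.09842.
C = 556 × 0.09842 = 54.7 mg/L.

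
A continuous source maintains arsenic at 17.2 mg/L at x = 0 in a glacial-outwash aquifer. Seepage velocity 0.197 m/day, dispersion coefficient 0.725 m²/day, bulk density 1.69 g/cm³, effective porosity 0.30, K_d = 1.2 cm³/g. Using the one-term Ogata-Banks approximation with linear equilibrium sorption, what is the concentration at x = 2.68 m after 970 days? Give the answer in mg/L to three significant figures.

16.3 mg/L

Retardation factor R = 1 + ρ_b·K_d/n = 1 + 1.69 × 1.2/0.30 = 7.760.
Sorption retards both mechanisms: v_R = v/R = 0.02539 m/day, D_R = D/R = 0.09343 m²/day.
v_R·t = 0.02539 × 970 = 24.6283 m; 2√(D_R t) = 19.04 m; argument = (2.68 − 24.6283)/19.04 = -1.153.
C = C₀ × ½·erfc(-1.153) = 17.2 × 0.9485 = 16.3 mg/L.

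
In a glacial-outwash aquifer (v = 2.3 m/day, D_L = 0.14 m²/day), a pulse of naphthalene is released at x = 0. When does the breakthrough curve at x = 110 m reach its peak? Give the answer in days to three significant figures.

For the 1D instantaneous-source solution, setting ∂C/∂t = 0 at fixed x gives v²t² + 2Dt − x² = 0, so t = (√(D² + v²x²) − D)/v².
√(D² + v²x²) = √(0.14² + 2.3² × 110²) = 253.0; v² = 5.29.
t = (253.0 − 0.14)/5.29 = 47.8 days (vs. the pure-advection estimate x/v = 47.8 d).

47.8 days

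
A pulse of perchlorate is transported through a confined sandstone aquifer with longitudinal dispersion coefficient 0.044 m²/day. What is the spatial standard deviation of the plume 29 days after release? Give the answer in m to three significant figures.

Dispersive spreading gives a Gaussian with σ² = 2Dt; advection only shifts the center.
σ = √(2 × 0.044 × 29) = 1.60 m.

1.60 m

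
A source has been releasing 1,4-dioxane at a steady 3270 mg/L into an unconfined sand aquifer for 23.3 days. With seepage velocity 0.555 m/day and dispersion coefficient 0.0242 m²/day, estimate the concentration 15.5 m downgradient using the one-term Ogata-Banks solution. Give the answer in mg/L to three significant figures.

25.5 mg/L

For a continuous step input, C/C₀ ≈ ½·erfc((x−vt)/(2√(Dt))).
vt = 0.555 × 23.3 = 12.9315 m and 2√(Dt) = 2√(0.0242 × 23.3) = 1.502 m.
Argument (x−vt)/(2√(Dt)) = (15.5 − 12.9315)/1.502 = 1.710; ½·erfc(1.710) = 0.007796.
C = 3270 × 0.007796 = 25.5 mg/L.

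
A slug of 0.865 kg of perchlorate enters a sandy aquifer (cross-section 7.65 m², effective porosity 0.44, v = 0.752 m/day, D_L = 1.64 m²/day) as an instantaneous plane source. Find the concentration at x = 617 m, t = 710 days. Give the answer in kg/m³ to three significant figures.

For an instantaneous plane source, C(x,t) = M/(n_e·A·√(4πDt)) · exp(−(x−vt)²/(4Dt)), with n_e·A the pore (flow) area.
Plume center vt = 0.752 × 710 = 533.92 m, so the well at 617 m is 83.08 m downgradient of the peak.
√(4πDt) = 121.0 m, giving peak height M/(n_e·A·√(4πDt)) = 0.865/(0.44 × 7.65 × 121.0) = 0.002124 kg/m³.
(x−vt)²/(4Dt) = (83.08)²/(4 × 1.64 × 710) = 1.482; exp(−1.482) = 0.2272.
C = 0.002124 × 0.2272 = 0.000483 kg/m³.

0.000483 kg/m³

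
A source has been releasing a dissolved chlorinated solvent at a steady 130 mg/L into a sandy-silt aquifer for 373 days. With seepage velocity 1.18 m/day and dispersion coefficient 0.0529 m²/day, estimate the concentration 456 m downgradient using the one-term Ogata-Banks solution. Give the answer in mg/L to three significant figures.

0.753 mg/L

For a continuous step input, C/C₀ ≈ ½·erfc((x−vt)/(2√(Dt))).
vt = 1.18 × 373 = 440.14 m and 2√(Dt) = 2√(0.0529 × 373) = 8.884 m.
Argument (x−vt)/(2√(Dt)) = (456 − 440.14)/8.884 = 1.785; ½·erfc(1.785) = 0.005795.
C = 130 × 0.005795 = 0.753 mg/L.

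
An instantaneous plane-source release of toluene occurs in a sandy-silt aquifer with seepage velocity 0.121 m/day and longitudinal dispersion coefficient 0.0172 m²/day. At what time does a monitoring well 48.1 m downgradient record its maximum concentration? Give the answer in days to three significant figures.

For the 1D instantaneous-source solution, setting ∂C/∂t = 0 at fixed x gives v²t² + 2Dt − x² = 0, so t = (√(D² + v²x²) − D)/v².
√(D² + v²x²) = √(0.0172² + 0.121² × 48.1²) = 5.820; v² = 0.014641.
t = (5.820 − 0.0172)/0.014641 = 396 days (vs. the pure-advection estimate x/v = 398 d).

396 days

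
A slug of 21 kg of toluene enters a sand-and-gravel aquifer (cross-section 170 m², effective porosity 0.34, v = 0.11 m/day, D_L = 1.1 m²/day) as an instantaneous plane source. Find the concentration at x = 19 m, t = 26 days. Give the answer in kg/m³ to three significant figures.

For an instantaneous plane source, C(x,t) = M/(n_e·A·√(4πDt)) · exp(−(x−vt)²/(4Dt)), with n_e·A the pore (flow) area.
Plume center vt = 0.11 × 26 = 2.86 m, so the well at 19 m is 16.14 m downgradient of the peak.
√(4πDt) = 18.96 m, giving peak height M/(n_e·A·√(4πDt)) = 21/(0.34 × 170 × 18.96) = 0.01916 kg/m³.
(x−vt)²/(4Dt) = (16.14)²/(4 × 1.1 × 26) = 2.277; exp(−2.277) = 0.1026.
C = 0.01916 × 0.1026 = 0.00197 kg/m³.

0.00197 kg/m³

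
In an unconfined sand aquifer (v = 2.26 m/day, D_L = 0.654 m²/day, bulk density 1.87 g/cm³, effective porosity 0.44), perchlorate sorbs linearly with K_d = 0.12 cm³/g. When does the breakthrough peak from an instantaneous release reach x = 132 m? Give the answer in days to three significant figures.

88.0 days

Retardation factor R = 1 + ρ_b·K_d/n = 1 + 1.87 × 0.12/0.44 = 1.510.
Sorption retards both mechanisms: v_R = v/R = 1.497 m/day, D_R = D/R = 0.4331 m²/day.
Peak time from v_R²t² + 2D_R t − x² = 0: t = (√(D_R² + v_R²x²) − D_R)/v_R².
√(D_R² + v_R²x²) = √(0.4331² + 1.497² × 132²) = 197.6; v_R² = 2.241.
t = (197.6 − 0.4331)/2.241 = 88.0 days.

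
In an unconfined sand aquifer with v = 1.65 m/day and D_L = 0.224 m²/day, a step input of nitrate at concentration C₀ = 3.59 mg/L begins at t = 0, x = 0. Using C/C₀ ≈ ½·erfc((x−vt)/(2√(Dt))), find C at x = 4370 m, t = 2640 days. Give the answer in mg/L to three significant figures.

1.23 mg/L

For a continuous step input, C/C₀ ≈ ½·erfc((x−vt)/(2√(Dt))).
vt = 1.65 × 2640 = 4356 m and 2√(Dt) = 2√(0.224 × 2640) = 48.64 m.
Argument (x−vt)/(2√(Dt)) = (4370 − 4356)/48.64 = 0.2878; ½·erfc(0.2878) = 0.3420.
C = 3.59 × 0.3420 = 1.23 mg/L.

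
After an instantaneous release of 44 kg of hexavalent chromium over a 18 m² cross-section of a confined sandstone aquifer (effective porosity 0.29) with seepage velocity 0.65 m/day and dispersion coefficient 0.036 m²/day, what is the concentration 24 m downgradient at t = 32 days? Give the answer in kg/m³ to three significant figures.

0.240 kg/m³

For an instantaneous plane source, C(x,t) = M/(n_e·A·√(4πDt)) · exp(−(x−vt)²/(4Dt)), with n_e·A the pore (flow) area.
Plume center vt = 0.65 × 32 = 20.8 m, so the well at 24 m is 3.2 m downgradient of the peak.
√(4πDt) = 3.805 m, giving peak height M/(n_e·A·√(4πDt)) = 44/(0.29 × 18 × 3.805) = 2.215 kg/m³.
(x−vt)²/(4Dt) = (3.2)²/(4 × 0.036 × 32) = 2.222; exp(−2.222) = 0.1084.
C = 2.215 × 0.1084 = 0.240 kg/m³.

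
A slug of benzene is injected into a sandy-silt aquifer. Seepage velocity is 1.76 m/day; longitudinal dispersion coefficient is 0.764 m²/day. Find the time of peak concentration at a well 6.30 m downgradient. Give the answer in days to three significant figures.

For the 1D instantaneous-source solution, setting ∂C/∂t = 0 at fixed x gives v²t² + 2Dt − x² = 0, so t = (√(D² + v²x²) − D)/v².
√(D² + v²x²) = √(0.764² + 1.76² × 6.30²) = 11.11; v² = 3.0976.
t = (11.11 − 0.764)/3.0976 = 3.34 days (vs. the pure-advection estimate x/v = 3.58 d).

3.34 days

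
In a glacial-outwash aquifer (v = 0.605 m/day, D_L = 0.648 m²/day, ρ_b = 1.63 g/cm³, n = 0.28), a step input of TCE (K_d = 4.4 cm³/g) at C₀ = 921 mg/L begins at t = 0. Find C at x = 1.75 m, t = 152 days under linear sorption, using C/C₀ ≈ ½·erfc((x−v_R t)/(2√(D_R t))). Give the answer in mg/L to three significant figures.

677 mg/L

Retardation factor R = 1 + ρ_b·K_d/n = 1 + 1.63 × 4.4/0.28 = 26.61.
Sorption retards both mechanisms: v_R = v/R = 0.02274 m/day, D_R = D/R = 0.02435 m²/day.
v_R·t = 0.02274 × 152 = 3.45648 m; 2√(D_R t) = 3.848 m; argument = (1.75 − 3.45648)/3.848 = -0.4435.
C = C₀ × ½·erfc(-0.4435) = 921 × 0.7347 = 677 mg/L.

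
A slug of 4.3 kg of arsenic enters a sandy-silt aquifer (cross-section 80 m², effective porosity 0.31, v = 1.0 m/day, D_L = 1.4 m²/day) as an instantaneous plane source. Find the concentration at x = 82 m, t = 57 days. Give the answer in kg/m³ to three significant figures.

0.000773 kg/m³

For an instantaneous plane source, C(x,t) = M/(n_e·A·√(4πDt)) · exp(−(x−vt)²/(4Dt)), with n_e·A the pore (flow) area.
Plume center vt = 1.0 × 57 = 57 m, so the well at 82 m is 25 m downgradient of the peak.
√(4πDt) = 31.67 m, giving peak height M/(n_e·A·√(4πDt)) = 4.3/(0.31 × 80 × 31.67) = 0.005475 kg/m³.
(x−vt)²/(4Dt) = (25)²/(4 × 1.4 × 57) = 1.958; exp(−1.958) = 0.1411.
C = 0.005475 × 0.1411 = 0.000773 kg/m³.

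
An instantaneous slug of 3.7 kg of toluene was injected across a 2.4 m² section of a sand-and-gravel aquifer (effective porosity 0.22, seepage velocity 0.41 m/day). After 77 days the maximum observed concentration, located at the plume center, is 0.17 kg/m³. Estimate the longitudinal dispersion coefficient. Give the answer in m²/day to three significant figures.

1.76 m²/day

At the plume center C_max = M/(n_e·A·√(4πDt)), so D = M²/(4πt·(n_e·A·C_max)²).
n_e·A·C_max = 0.22 × 2.4 × 0.17 = 0.08976 kg/m.
D = 3.7²/(4π × 77 × 0.08976²) = 1.76 m²/day.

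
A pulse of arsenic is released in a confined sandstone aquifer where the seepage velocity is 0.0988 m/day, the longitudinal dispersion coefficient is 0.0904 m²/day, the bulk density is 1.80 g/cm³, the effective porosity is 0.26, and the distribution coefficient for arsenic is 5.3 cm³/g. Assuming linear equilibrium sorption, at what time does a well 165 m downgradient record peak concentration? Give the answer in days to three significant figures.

62600 days

Retardation factor R = 1 + ρ_b·K_d/n = 1 + 1.80 × 5.3/0.26 = 37.69.
Sorption retards both mechanisms: v_R = v/R = 0.002621 m/day, D_R = D/R = 0.002399 m²/day.
Peak time from v_R²t² + 2D_R t − x² = 0: t = (√(D_R² + v_R²x²) − D_R)/v_R².
√(D_R² + v_R²x²) = √(0.002399² + 0.002621² × 165²) = 0.4325; v_R² = 6.870e-06.
t = (0.4325 − 0.002399)/6.870e-06 = 62600 days.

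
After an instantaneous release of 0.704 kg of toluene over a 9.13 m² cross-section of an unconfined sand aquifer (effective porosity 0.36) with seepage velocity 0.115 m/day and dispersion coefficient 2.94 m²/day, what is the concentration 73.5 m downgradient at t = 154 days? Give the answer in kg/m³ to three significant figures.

For an instantaneous plane source, C(x,t) = M/(n_e·A·√(4πDt)) · exp(−(x−vt)²/(4Dt)), with n_e·A the pore (flow) area.
Plume center vt = 0.115 × 154 = 17.71 m, so the well at 73.5 m is 55.79 m downgradient of the peak.
√(4πDt) = 75.43 m, giving peak height M/(n_e·A·√(4πDt)) = 0.704/(0.36 × 9.13 × 75.43) = 0.002840 kg/m³.
(x−vt)²/(4Dt) = (55.79)²/(4 × 2.94 × 154) = 1.719; exp(−1.719) = 0.1792.
C = 0.002840 × 0.1792 = 0.000509 kg/m³.

0.000509 kg/m³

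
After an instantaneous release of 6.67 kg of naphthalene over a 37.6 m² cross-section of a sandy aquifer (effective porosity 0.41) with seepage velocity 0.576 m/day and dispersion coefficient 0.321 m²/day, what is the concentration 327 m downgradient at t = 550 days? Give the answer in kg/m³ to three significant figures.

For an instantaneous plane source, C(x,t) = M/(n_e·A·√(4πDt)) · exp(−(x−vt)²/(4Dt)), with n_e·A the pore (flow) area.
Plume center vt = 0.576 × 550 = 316.8 m, so the well at 327 m is 10.2 m downgradient of the peak.
√(4πDt) = 47.10 m, giving peak height M/(n_e·A·√(4πDt)) = 6.67/(0.41 × 37.6 × 47.10) = 0.009186 kg/m³.
(x−vt)²/(4Dt) = (10.2)²/(4 × 0.321 × 550) = 0.1473; exp(−0.1473) = 0.8630.
C = 0.009186 × 0.8630 = 0.00793 kg/m³.

0.00793 kg/m³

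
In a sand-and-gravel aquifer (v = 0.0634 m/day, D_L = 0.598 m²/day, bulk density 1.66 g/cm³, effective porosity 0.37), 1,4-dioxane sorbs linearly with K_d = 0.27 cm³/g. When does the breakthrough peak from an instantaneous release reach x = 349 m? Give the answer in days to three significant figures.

11800 days

Retardation factor R = 1 + ρ_b·K_d/n = 1 + 1.66 × 0.27/0.37 = 2.211.
Sorption retards both mechanisms: v_R = v/R = 0.02867 m/day, D_R = D/R = 0.2705 m²/day.
Peak time from v_R²t² + 2D_R t − x² = 0: t = (√(D_R² + v_R²x²) − D_R)/v_R².
√(D_R² + v_R²x²) = √(0.2705² + 0.02867² × 349²) = 10.01; v_R² = 0.0008220.
t = (10.01 − 0.2705)/0.0008220 = 11800 days.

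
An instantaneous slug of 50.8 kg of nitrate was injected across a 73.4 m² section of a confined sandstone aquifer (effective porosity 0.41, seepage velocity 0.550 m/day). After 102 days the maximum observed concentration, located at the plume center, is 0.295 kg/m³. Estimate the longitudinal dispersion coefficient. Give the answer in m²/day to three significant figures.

At the plume center C_max = M/(n_e·A·√(4πDt)), so D = M²/(4πt·(n_e·A·C_max)²).
n_e·A·C_max = 0.41 × 73.4 × 0.295 = 8.878 kg/m.
D = 50.8²/(4π × 102 × 8.878²) = 0.0255 m²/day.

0.0255 m²/day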